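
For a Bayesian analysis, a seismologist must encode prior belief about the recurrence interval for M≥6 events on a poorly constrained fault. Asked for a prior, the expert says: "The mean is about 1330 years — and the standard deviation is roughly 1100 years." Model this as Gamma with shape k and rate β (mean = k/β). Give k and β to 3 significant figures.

k ≈ 1.46, β ≈ 0.0011

For Gamma(k, rate β): mean = k/β, variance = k/β², so CV = 1/√k.
CV = SD/mean = 1100/1330 = 0.8271, hence k = 1/CV² = 1.46.
Then β = k/mean = 1.46/1330 = 0.0011.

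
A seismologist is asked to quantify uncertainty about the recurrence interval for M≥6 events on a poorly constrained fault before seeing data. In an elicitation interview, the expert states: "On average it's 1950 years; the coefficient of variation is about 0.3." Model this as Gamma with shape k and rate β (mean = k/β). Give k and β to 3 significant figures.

For Gamma(k, rate β): mean = k/β, variance = k/β², so CV = 1/√k.
CV = 0.3, hence k = 1/CV² = 11.1.
Then β = k/mean = 11.1/1950 = 0.0057.

k ≈ 11.1, β ≈ 0.0057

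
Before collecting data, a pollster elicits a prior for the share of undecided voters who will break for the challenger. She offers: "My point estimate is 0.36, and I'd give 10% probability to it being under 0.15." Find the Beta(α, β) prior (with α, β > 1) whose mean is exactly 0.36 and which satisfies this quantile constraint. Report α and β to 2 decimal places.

α ≈ 2.64, β ≈ 4.70

With mean 0.36 fixed, write α = 0.36s, β = 0.64s where s = α+β.
Need P(θ < 0.15) = 0.1 under Beta(0.36s, 0.64s). Normal approximation: (q−m)/√(m(1−m)/s) ≈ z_{0.1} = -1.28, so s ≈ 0.36·0.64·(-1.28)²/(0.15−0.36)² = 8.6.
At s = 8.6: P(θ<0.15) ≈ 0.080. Adjusting to match 0.1 gives s ≈ 7.34.
So α = 0.36·7.34 ≈ 2.64, β = 0.64·7.34 ≈ 4.70.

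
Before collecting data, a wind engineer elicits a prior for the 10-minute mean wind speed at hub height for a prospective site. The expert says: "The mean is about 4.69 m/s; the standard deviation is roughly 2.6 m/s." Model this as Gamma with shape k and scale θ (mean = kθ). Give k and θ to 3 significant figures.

For Gamma(k, scale θ): mean = kθ, variance = kθ², so CV = 1/√k.
CV = SD/mean = 2.6/4.69 = 0.5544, hence k = 1/CV² = 3.25.
Then θ = mean/k = 4.69/3.25 = 1.44.

k ≈ 3.25, θ ≈ 1.44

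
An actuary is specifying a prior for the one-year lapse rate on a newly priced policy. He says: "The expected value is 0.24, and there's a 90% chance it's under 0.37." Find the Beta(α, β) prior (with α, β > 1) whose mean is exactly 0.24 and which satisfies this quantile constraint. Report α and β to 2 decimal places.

α ≈ 4.51, β ≈ 14.28

With mean 0.24 fixed, write α = 0.24s, β = 0.76s where s = α+β.
Need P(θ < 0.37) = 0.9 under Beta(0.24s, 0.76s). Normal approximation: (q−m)/√(m(1−m)/s) ≈ z_{0.9} = 1.28, so s ≈ 0.24·0.76·(1.28)²/(0.37−0.24)² = 17.7.
At s = 17.7: P(θ<0.37) ≈ 0.894. Adjusting to match 0.9 gives s ≈ 18.79.
So α = 0.24·18.79 ≈ 4.51, β = 0.76·18.79 ≈ 14.28.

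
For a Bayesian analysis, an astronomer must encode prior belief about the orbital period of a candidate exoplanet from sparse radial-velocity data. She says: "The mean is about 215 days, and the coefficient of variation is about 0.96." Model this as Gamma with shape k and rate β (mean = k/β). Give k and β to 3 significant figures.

For Gamma(k, rate β): mean = k/β, variance = k/β², so CV = 1/√k.
CV = 0.96, hence k = 1/CV² = 1.09.
Then β = k/mean = 1.09/215 = 0.00505.

k ≈ 1.09, β ≈ 0.00505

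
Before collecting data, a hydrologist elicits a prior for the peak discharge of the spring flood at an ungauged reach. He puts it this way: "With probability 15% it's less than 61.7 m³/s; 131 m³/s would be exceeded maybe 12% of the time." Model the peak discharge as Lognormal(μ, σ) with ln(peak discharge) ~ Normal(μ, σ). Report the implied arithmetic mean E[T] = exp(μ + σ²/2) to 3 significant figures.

E[T] ≈ 93 m³/s

If T ~ Lognormal(μ,σ) then ln T ~ Normal(μ,σ), so the p-quantile of ln T is μ + z_p·σ.
ln(61.7) = 4.122 and ln(131) = 4.875; z_{0.15} = -1.036, z_{0.88} = 1.175.
σ = (4.875 − 4.122)/(1.175 − (-1.036)) = 0.340.
μ = 4.122 − (-1.036)·0.340 = 4.475.
E[T] = exp(μ + σ²/2) = exp(4.475 + 0.0580) = 93 m³/s.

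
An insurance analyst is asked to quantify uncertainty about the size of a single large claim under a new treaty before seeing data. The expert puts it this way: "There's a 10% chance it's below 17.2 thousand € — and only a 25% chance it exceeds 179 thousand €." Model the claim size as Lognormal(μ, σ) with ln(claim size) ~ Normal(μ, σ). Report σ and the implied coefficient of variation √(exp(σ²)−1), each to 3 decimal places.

σ ≈ 1.198, CV ≈ 1.788

If T ~ Lognormal(μ,σ) then ln T ~ Normal(μ,σ), so the p-quantile of ln T is μ + z_p·σ.
ln(17.2) = 2.845 and ln(179) = 5.187; z_{0.1} = -1.282, z_{0.75} = 0.6745.
σ = (5.187 − 2.845)/(0.6745 − (-1.282)) = 1.198.
μ = 2.845 − (-1.282)·1.198 = 4.380.
CV = √(exp(σ²)−1) = √(exp(1.4341)−1) = 1.788.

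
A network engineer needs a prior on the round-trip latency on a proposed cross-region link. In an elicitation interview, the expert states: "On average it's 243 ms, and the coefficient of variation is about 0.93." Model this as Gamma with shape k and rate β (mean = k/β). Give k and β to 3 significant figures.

For Gamma(k, rate β): mean = k/β, variance = k/β², so CV = 1/√k.
CV = 0.93, hence k = 1/CV² = 1.16.
Then β = k/mean = 1.16/243 = 0.00476.

k ≈ 1.16, β ≈ 0.00476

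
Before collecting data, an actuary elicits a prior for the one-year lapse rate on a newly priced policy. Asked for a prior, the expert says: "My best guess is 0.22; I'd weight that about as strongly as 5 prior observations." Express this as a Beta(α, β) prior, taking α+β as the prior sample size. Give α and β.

Under the effective-sample-size interpretation, Beta(α, β) has prior mean α/(α+β) and prior sample size α+β.
So α+β = 5 and α/(α+β) = 0.22, giving α = 0.22·5 = 1.1 and β = 5 − 1.1 = 3.9.

α = 1.1, β = 3.9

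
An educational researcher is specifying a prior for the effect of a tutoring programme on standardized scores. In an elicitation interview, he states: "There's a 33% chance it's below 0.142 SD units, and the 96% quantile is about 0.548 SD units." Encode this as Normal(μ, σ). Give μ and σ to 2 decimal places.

The p-quantile of Normal(μ,σ) is μ + z_p·σ, with z_{0.33} = -0.4399 and z_{0.96} = 1.751.
Eliminate σ: μ = (z₂·x₁ − z₁·x₂)/(z₂ − z₁) = (1.751·0.142 − (-0.4399)·0.548)/2.191 = 0.22.
Then σ = (x₂ − x₁)/(z₂ − z₁) = (0.548 − 0.142)/2.191 = 0.19.

μ = 0.22, σ = 0.19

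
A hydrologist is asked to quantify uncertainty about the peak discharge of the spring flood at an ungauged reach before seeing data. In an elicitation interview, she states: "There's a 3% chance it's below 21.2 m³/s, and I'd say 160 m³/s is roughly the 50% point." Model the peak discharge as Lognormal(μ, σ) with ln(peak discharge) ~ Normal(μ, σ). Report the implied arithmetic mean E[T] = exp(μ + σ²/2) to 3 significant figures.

E[T] ≈ 285 m³/s

If T ~ Lognormal(μ,σ) then ln T ~ Normal(μ,σ), so the p-quantile of ln T is μ + z_p·σ.
ln(21.2) = 3.054 and ln(160) = 5.075; z_{0.03} = -1.881, z_{0.5} = 0.
σ = (5.075 − 3.054)/(0 − (-1.881)) = 1.075.
μ = 3.054 − (-1.881)·1.075 = 5.075.
E[T] = exp(μ + σ²/2) = exp(5.075 + 0.5774) = 285 m³/s.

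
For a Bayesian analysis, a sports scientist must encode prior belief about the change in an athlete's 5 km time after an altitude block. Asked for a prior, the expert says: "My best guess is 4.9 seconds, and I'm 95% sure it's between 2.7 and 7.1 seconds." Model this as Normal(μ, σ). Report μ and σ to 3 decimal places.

A symmetric 95% interval runs μ ± z·σ with z = 1.96.
Half-width = 2.2, so σ = 2.2/1.96 = 1.122.
μ is the stated best guess, 4.900.

μ = 4.900, σ = 1.122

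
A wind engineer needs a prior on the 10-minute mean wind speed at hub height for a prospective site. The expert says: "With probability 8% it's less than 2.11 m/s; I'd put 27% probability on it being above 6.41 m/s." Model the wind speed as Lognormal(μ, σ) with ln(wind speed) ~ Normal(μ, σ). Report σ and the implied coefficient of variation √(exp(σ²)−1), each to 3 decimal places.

If T ~ Lognormal(μ,σ) then ln T ~ Normal(μ,σ), so the p-quantile of ln T is μ + z_p·σ.
ln(2.11) = 0.7467 and ln(6.41) = 1.858; z_{0.08} = -1.405, z_{0.73} = 0.6128.
σ = (1.858 − 0.7467)/(0.6128 − (-1.405)) = 0.551.
μ = 0.7467 − (-1.405)·0.551 = 1.520.
CV = √(exp(σ²)−1) = √(exp(0.3032)−1) = 0.595.

σ ≈ 0.551, CV ≈ 0.595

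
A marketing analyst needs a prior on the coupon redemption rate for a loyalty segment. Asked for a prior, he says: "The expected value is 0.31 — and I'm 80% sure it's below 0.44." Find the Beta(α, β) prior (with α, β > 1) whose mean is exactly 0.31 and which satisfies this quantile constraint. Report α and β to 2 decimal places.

α ≈ 2.59, β ≈ 5.76

With mean 0.31 fixed, write α = 0.31s, β = 0.69s where s = α+β.
Need P(θ < 0.44) = 0.8 under Beta(0.31s, 0.69s). Normal approximation: (q−m)/√(m(1−m)/s) ≈ z_{0.8} = 0.842, so s ≈ 0.31·0.69·(0.842)²/(0.44−0.31)² = 9.0.
At s = 9.0: P(θ<0.44) ≈ 0.807. Adjusting to match 0.8 gives s ≈ 8.35.
So α = 0.31·8.35 ≈ 2.59, β = 0.69·8.35 ≈ 5.76.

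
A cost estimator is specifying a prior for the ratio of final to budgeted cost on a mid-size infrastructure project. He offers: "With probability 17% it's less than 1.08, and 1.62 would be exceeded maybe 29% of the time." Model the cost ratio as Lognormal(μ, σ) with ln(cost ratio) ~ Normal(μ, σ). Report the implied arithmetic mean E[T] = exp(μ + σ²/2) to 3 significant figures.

E[T] ≈ 1.45

If T ~ Lognormal(μ,σ) then ln T ~ Normal(μ,σ), so the p-quantile of ln T is μ + z_p·σ.
ln(1.08) = 0.07696 and ln(1.62) = 0.4824; z_{0.17} = -0.9542, z_{0.71} = 0.5534.
σ = (0.4824 − 0.07696)/(0.5534 − (-0.9542)) = 0.269.
μ = 0.07696 − (-0.9542)·0.269 = 0.334.
E[T] = exp(μ + σ²/2) = exp(0.334 + 0.0362) = 1.45.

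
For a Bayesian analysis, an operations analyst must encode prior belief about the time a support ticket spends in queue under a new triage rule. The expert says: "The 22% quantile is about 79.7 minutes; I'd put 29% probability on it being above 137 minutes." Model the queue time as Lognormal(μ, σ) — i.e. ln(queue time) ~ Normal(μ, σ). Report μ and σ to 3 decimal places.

If T ~ Lognormal(μ,σ) then ln T ~ Normal(μ,σ), so the p-quantile of ln T is μ + z_p·σ.
ln(79.7) = 4.378 and ln(137) = 4.92; z_{0.22} = -0.7722, z_{0.71} = 0.5534.
σ = (4.92 − 4.378)/(0.5534 − (-0.7722)) = 0.409.
μ = 4.378 − (-0.7722)·0.409 = 4.694.

μ ≈ 4.694, σ ≈ 0.409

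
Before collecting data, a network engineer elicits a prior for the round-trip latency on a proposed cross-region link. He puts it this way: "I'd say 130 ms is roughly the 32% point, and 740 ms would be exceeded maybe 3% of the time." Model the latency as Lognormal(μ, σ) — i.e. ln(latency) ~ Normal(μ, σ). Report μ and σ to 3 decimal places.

μ ≈ 5.214, σ ≈ 0.741

If T ~ Lognormal(μ,σ) then ln T ~ Normal(μ,σ), so the p-quantile of ln T is μ + z_p·σ.
ln(130) = 4.868 and ln(740) = 6.607; z_{0.32} = -0.4677, z_{0.97} = 1.881.
σ = (6.607 − 4.868)/(1.881 − (-0.4677)) = 0.741.
μ = 4.868 − (-0.4677)·0.741 = 5.214.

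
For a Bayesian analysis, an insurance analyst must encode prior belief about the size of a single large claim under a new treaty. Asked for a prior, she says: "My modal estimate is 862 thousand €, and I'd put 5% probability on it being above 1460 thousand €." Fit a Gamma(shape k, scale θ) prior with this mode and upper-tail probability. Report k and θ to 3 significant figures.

Gamma(k,θ) with k>1 has mode (k−1)θ, so θ = 862/(k−1).
Need P(X < 1460) = 0.95 with θ tied to k this way. Start at k = 2, θ = 862: P(X<1460) ≈ 0.505.
Too low — raise k to concentrate. Iterating converges to k ≈ 11.1.
Then θ = 862/(11.1−1) ≈ 85.7.

k ≈ 11.1, θ ≈ 85.7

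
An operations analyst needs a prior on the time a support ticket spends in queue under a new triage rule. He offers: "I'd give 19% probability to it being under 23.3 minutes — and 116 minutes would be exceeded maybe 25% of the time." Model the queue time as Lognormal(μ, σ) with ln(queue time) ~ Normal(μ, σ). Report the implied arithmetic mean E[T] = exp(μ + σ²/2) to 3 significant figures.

E[T] ≈ 98.6 minutes

If T ~ Lognormal(μ,σ) then ln T ~ Normal(μ,σ), so the p-quantile of ln T is μ + z_p·σ.
ln(23.3) = 3.148 and ln(116) = 4.754; z_{0.19} = -0.8779, z_{0.75} = 0.6745.
σ = (4.754 − 3.148)/(0.6745 − (-0.8779)) = 1.034.
μ = 3.148 − (-0.8779)·1.034 = 4.056.
E[T] = exp(μ + σ²/2) = exp(4.056 + 0.5346) = 98.6 minutes.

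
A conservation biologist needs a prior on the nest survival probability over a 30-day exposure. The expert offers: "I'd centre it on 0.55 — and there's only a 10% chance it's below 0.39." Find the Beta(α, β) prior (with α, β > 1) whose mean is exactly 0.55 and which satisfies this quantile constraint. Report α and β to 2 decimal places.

α ≈ 8.70, β ≈ 7.12

With mean 0.55 fixed, write α = 0.55s, β = 0.45s where s = α+β.
Need P(θ < 0.39) = 0.1 under Beta(0.55s, 0.45s). Normal approximation: (q−m)/√(m(1−m)/s) ≈ z_{0.1} = -1.28, so s ≈ 0.55·0.45·(-1.28)²/(0.39−0.55)² = 15.9.
At s = 15.9: P(θ<0.39) ≈ 0.100. Adjusting to match 0.1 gives s ≈ 15.82.
So α = 0.55·15.82 ≈ 8.70, β = 0.45·15.82 ≈ 7.12.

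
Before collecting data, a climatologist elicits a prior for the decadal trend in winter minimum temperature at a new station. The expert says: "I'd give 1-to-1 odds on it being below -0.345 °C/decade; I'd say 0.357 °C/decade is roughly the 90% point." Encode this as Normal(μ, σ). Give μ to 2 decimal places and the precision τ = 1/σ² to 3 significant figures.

μ = -0.34, τ = 3.33

The p-quantile of Normal(μ,σ) is μ + z_p·σ, with z_{0.5} = 0 and z_{0.9} = 1.282.
Eliminate σ: μ = (z₂·x₁ − z₁·x₂)/(z₂ − z₁) = (1.282·-0.345 − (0)·0.357)/1.282 = -0.34.
Then σ = (x₂ − x₁)/(z₂ − z₁) = (0.357 − -0.345)/1.282 = 0.55.
Precision τ = 1/σ² = 1/0.5478² = 3.33.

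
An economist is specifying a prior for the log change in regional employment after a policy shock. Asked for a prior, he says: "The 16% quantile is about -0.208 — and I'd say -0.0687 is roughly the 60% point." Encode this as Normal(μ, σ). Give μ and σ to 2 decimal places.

μ = -0.10, σ = 0.11

The p-quantile of Normal(μ,σ) is μ + z_p·σ, with z_{0.16} = -0.9945 and z_{0.6} = 0.2533.
Eliminate σ: μ = (z₂·x₁ − z₁·x₂)/(z₂ − z₁) = (0.2533·-0.208 − (-0.9945)·-0.0687)/1.248 = -0.10.
Then σ = (x₂ − x₁)/(z₂ − z₁) = (-0.0687 − -0.208)/1.248 = 0.11.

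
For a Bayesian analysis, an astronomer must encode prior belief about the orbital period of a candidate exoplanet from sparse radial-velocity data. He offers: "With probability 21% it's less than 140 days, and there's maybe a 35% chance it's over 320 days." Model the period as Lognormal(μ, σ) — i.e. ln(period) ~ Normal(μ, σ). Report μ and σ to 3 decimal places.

If T ~ Lognormal(μ,σ) then ln T ~ Normal(μ,σ), so the p-quantile of ln T is μ + z_p·σ.
ln(140) = 4.942 and ln(320) = 5.768; z_{0.21} = -0.8064, z_{0.65} = 0.3853.
σ = (5.768 − 4.942)/(0.3853 − (-0.8064)) = 0.694.
μ = 4.942 − (-0.8064)·0.694 = 5.501.

μ ≈ 5.501, σ ≈ 0.694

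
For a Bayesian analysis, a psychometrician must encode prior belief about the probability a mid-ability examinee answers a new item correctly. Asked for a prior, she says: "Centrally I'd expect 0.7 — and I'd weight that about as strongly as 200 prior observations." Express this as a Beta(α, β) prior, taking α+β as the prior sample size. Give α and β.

Under the effective-sample-size interpretation, Beta(α, β) has prior mean α/(α+β) and prior sample size α+β.
So α+β = 200 and α/(α+β) = 0.7, giving α = 0.7·200 = 140 and β = 200 − 140 = 60.

α = 140, β = 60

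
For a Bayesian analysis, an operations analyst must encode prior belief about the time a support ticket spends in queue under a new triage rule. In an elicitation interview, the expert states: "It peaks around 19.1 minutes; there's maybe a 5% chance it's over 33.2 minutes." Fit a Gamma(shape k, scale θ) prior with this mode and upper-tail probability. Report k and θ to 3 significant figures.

k ≈ 10.1, θ ≈ 2.09

Gamma(k,θ) with k>1 has mode (k−1)θ, so θ = 19.1/(k−1).
Need P(X < 33.2) = 0.95 with θ tied to k this way. Start at k = 2, θ = 19.1: P(X<33.2) ≈ 0.519.
Too low — raise k to concentrate. Iterating converges to k ≈ 10.1.
Then θ = 19.1/(10.1−1) ≈ 2.09.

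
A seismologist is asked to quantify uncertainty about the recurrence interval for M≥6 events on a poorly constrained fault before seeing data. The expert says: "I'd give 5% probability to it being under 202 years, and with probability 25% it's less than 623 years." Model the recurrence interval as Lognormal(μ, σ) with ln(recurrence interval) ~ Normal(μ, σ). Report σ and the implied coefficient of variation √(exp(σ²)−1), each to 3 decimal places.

σ ≈ 1.161, CV ≈ 1.687

If T ~ Lognormal(μ,σ) then ln T ~ Normal(μ,σ), so the p-quantile of ln T is μ + z_p·σ.
ln(202) = 5.308 and ln(623) = 6.435; z_{0.05} = -1.645, z_{0.25} = -0.6745.
σ = (6.435 − 5.308)/(-0.6745 − (-1.645)) = 1.161.
μ = 5.308 − (-1.645)·1.161 = 7.217.
CV = √(exp(σ²)−1) = √(exp(1.3472)−1) = 1.687.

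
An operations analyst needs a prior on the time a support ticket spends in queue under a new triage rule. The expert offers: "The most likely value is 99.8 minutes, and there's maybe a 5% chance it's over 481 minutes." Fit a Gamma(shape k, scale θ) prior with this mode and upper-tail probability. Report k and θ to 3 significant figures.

k ≈ 1.98, θ ≈ 102

Gamma(k,θ) with k>1 has mode (k−1)θ, so θ = 99.8/(k−1).
Need P(X < 481) = 0.95 with θ tied to k this way. Start at k = 2, θ = 99.8: P(X<481) ≈ 0.953.
Too high — lower k to spread out. Iterating converges to k ≈ 1.98.
Then θ = 99.8/(1.98−1) ≈ 102.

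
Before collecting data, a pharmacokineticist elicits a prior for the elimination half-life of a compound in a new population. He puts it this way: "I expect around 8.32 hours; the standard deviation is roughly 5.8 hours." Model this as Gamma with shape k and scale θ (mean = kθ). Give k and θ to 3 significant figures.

k ≈ 2.06, θ ≈ 4.04

For Gamma(k, scale θ): mean = kθ, variance = kθ², so CV = 1/√k.
CV = SD/mean = 5.8/8.32 = 0.6971, hence k = 1/CV² = 2.06.
Then θ = mean/k = 8.32/2.06 = 4.04.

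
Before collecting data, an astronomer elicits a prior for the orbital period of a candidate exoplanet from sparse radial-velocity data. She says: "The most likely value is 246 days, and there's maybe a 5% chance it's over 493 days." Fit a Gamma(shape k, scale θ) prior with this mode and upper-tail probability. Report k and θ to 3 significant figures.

Gamma(k,θ) with k>1 has mode (k−1)θ, so θ = 246/(k−1).
Need P(X < 493) = 0.95 with θ tied to k this way. Start at k = 2, θ = 246: P(X<493) ≈ 0.595.
Too low — raise k to concentrate. Iterating converges to k ≈ 6.73.
Then θ = 246/(6.73−1) ≈ 42.9.

k ≈ 6.73, θ ≈ 42.9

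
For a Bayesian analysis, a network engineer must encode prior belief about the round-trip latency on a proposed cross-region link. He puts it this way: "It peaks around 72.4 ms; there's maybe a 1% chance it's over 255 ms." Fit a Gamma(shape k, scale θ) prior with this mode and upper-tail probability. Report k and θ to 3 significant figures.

Gamma(k,θ) with k>1 has mode (k−1)θ, so θ = 72.4/(k−1).
Need P(X < 255) = 0.99 with θ tied to k this way. Start at k = 2, θ = 72.4: P(X<255) ≈ 0.866.
Too low — raise k to concentrate. Iterating converges to k ≈ 3.73.
Then θ = 72.4/(3.73−1) ≈ 26.5.

k ≈ 3.73, θ ≈ 26.5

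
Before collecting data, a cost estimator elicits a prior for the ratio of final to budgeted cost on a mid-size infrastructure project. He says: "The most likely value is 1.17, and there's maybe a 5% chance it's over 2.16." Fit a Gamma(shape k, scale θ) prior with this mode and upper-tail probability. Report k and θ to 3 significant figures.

Gamma(k,θ) with k>1 has mode (k−1)θ, so θ = 1.17/(k−1).
Need P(X < 2.16) = 0.95 with θ tied to k this way. Start at k = 2, θ = 1.17: P(X<2.16) ≈ 0.551.
Too low — raise k to concentrate. Iterating converges to k ≈ 8.41.
Then θ = 1.17/(8.41−1) ≈ 0.158.

k ≈ 8.41, θ ≈ 0.158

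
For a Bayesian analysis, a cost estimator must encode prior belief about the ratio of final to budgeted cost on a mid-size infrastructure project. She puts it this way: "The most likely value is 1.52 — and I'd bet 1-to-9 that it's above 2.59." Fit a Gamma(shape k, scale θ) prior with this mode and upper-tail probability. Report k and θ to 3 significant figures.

k ≈ 7.67, θ ≈ 0.228

Gamma(k,θ) with k>1 has mode (k−1)θ, so θ = 1.52/(k−1).
Need P(X < 2.59) = 0.9 with θ tied to k this way. Start at k = 2, θ = 1.52: P(X<2.59) ≈ 0.508.
Too low — raise k to concentrate. Iterating converges to k ≈ 7.67.
Then θ = 1.52/(7.67−1) ≈ 0.228.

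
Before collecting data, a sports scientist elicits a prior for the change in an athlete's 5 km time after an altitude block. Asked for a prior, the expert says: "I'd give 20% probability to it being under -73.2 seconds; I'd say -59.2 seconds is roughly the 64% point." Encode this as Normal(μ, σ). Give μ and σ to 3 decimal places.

For Normal(μ,σ), the p-quantile is μ + z_p·σ. Here z_{0.2} = -0.8416, z_{0.64} = 0.3585.
So -73.2 = μ − 0.8416σ and -59.2 = μ + 0.3585σ.
Subtracting: σ = (-59.2 − -73.2)/(0.3585 − (-0.8416)) = 11.666.
Then μ = -73.2 − (-0.8416)·11.666 = -63.382.

μ = -63.382, σ = 11.666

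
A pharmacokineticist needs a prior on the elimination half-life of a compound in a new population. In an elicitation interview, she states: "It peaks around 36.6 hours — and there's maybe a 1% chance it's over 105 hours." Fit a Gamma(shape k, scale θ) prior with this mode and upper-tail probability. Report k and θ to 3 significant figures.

Gamma(k,θ) with k>1 has mode (k−1)θ, so θ = 36.6/(k−1).
Need P(X < 105) = 0.99 with θ tied to k this way. Start at k = 2, θ = 36.6: P(X<105) ≈ 0.780.
Too low — raise k to concentrate. Iterating converges to k ≈ 5.1.
Then θ = 36.6/(5.1−1) ≈ 8.94.

k ≈ 5.1, θ ≈ 8.94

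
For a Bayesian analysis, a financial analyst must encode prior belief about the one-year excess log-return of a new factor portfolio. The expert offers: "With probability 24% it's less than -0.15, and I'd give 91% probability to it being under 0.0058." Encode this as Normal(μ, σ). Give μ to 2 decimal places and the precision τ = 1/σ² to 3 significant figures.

For Normal(μ,σ), the p-quantile is μ + z_p·σ. Here z_{0.24} = -0.7063, z_{0.91} = 1.341.
So -0.15 = μ − 0.7063σ and 0.0058 = μ + 1.341σ.
Subtracting: σ = (0.0058 − -0.15)/(1.341 − (-0.7063)) = 0.08.
Then μ = -0.15 − (-0.7063)·0.08 = -0.10.
Precision τ = 1/σ² = 1/0.07611² = 173.

μ = -0.10, τ = 173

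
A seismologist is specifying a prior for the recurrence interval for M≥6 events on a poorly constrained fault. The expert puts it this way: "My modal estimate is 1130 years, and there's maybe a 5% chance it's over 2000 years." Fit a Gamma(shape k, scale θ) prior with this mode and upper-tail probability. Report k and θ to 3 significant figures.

Gamma(k,θ) with k>1 has mode (k−1)θ, so θ = 1130/(k−1).
Need P(X < 2000) = 0.95 with θ tied to k this way. Start at k = 2, θ = 1130: P(X<2000) ≈ 0.528.
Too low — raise k to concentrate. Iterating converges to k ≈ 9.56.
Then θ = 1130/(9.56−1) ≈ 132.

k ≈ 9.56, θ ≈ 132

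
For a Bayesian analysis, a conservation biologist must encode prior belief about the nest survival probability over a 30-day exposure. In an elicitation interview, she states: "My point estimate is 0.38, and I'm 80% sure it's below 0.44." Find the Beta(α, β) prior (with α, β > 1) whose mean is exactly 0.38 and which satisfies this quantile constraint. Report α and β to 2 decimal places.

With mean 0.38 fixed, write α = 0.38s, β = 0.62s where s = α+β.
Need P(θ < 0.44) = 0.8 under Beta(0.38s, 0.62s). Normal approximation: (q−m)/√(m(1−m)/s) ≈ z_{0.8} = 0.842, so s ≈ 0.38·0.62·(0.842)²/(0.44−0.38)² = 46.4.
At s = 46.4: P(θ<0.44) ≈ 0.802. Adjusting to match 0.8 gives s ≈ 45.65.
So α = 0.38·45.65 ≈ 17.35, β = 0.62·45.65 ≈ 28.31.

α ≈ 17.35, β ≈ 28.31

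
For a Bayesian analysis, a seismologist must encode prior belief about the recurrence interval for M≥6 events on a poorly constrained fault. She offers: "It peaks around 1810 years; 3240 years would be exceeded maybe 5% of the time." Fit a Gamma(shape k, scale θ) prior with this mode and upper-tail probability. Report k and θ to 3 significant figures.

k ≈ 9.22, θ ≈ 220

Gamma(k,θ) with k>1 has mode (k−1)θ, so θ = 1810/(k−1).
Need P(X < 3240) = 0.95 with θ tied to k this way. Start at k = 2, θ = 1810: P(X<3240) ≈ 0.534.
Too low — raise k to concentrate. Iterating converges to k ≈ 9.22.
Then θ = 1810/(9.22−1) ≈ 220.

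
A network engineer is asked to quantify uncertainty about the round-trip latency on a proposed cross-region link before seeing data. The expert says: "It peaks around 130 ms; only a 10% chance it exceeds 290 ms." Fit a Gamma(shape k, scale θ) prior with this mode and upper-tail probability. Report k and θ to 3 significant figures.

Gamma(k,θ) with k>1 has mode (k−1)θ, so θ = 130/(k−1).
Need P(X < 290) = 0.9 with θ tied to k this way. Start at k = 2, θ = 130: P(X<290) ≈ 0.653.
Too low — raise k to concentrate. Iterating converges to k ≈ 3.99.
Then θ = 130/(3.99−1) ≈ 43.5.

k ≈ 3.99, θ ≈ 43.5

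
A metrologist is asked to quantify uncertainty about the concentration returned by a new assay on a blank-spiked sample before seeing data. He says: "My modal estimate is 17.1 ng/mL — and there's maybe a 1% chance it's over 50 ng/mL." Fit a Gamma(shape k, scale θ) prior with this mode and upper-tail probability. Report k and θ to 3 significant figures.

Gamma(k,θ) with k>1 has mode (k−1)θ, so θ = 17.1/(k−1).
Need P(X < 50) = 0.99 with θ tied to k this way. Start at k = 2, θ = 17.1: P(X<50) ≈ 0.789.
Too low — raise k to concentrate. Iterating converges to k ≈ 4.93.
Then θ = 17.1/(4.93−1) ≈ 4.35.

k ≈ 4.93, θ ≈ 4.35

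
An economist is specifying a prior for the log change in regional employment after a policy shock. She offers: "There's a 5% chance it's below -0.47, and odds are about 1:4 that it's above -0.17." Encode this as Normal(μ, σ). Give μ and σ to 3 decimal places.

The p-quantile of Normal(μ,σ) is μ + z_p·σ, with z_{0.05} = -1.645 and z_{0.8} = 0.8416.
Eliminate σ: μ = (z₂·x₁ − z₁·x₂)/(z₂ − z₁) = (0.8416·-0.47 − (-1.645)·-0.17)/2.486 = -0.272.
Then σ = (x₂ − x₁)/(z₂ − z₁) = (-0.17 − -0.47)/2.486 = 0.121.

μ = -0.272, σ = 0.121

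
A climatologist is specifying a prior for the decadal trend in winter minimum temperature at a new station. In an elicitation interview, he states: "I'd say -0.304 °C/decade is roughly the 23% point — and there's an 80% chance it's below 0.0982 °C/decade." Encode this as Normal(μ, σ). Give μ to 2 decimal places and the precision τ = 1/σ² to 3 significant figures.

μ = -0.12, τ = 15.4

For Normal(μ,σ), the p-quantile is μ + z_p·σ. Here z_{0.23} = -0.7388, z_{0.8} = 0.8416.
So -0.304 = μ − 0.7388σ and 0.0982 = μ + 0.8416σ.
Subtracting: σ = (0.0982 − -0.304)/(0.8416 − (-0.7388)) = 0.25.
Then μ = -0.304 − (-0.7388)·0.25 = -0.12.
Precision τ = 1/σ² = 1/0.2545² = 15.4.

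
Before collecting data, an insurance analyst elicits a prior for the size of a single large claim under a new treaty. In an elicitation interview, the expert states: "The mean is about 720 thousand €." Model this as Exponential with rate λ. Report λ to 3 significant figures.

Exponential mean = 1/λ, so λ = 1/720.0 = 0.00139.

λ ≈ 0.00139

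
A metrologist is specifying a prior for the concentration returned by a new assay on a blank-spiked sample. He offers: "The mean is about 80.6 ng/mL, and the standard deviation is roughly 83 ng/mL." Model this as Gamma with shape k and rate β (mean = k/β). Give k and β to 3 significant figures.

For Gamma(k, rate β): mean = k/β, variance = k/β², so CV = 1/√k.
CV = SD/mean = 83/80.6 = 1.03, hence k = 1/CV² = 0.943.
Then β = k/mean = 0.943/80.6 = 0.0117.

k ≈ 0.943, β ≈ 0.0117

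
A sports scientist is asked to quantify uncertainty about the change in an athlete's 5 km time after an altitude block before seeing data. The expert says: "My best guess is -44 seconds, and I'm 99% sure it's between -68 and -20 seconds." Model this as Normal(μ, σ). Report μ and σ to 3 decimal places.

μ = -44.000, σ = 9.317

A symmetric 99% interval runs μ ± z·σ with z = 2.576.
Half-width = 24, so σ = 24/2.576 = 9.317.
μ is the stated best guess, -44.000.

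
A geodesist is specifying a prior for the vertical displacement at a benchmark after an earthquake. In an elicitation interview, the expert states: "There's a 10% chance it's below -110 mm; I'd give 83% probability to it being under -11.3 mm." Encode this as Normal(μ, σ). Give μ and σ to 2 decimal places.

μ = -53.42, σ = 44.15

The p-quantile of Normal(μ,σ) is μ + z_p·σ, with z_{0.1} = -1.282 and z_{0.83} = 0.9542.
Eliminate σ: μ = (z₂·x₁ − z₁·x₂)/(z₂ − z₁) = (0.9542·-110 − (-1.282)·-11.3)/2.236 = -53.42.
Then σ = (x₂ − x₁)/(z₂ − z₁) = (-11.3 − -110)/2.236 = 44.15.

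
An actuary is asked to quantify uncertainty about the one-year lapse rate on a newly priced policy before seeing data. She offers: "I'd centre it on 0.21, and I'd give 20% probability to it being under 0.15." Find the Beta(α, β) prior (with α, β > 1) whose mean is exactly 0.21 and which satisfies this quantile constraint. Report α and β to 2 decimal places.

α ≈ 7.11, β ≈ 26.74

With mean 0.21 fixed, write α = 0.21s, β = 0.79s where s = α+β.
Need P(θ < 0.15) = 0.2 under Beta(0.21s, 0.79s). Normal approximation: (q−m)/√(m(1−m)/s) ≈ z_{0.2} = -0.842, so s ≈ 0.21·0.79·(-0.842)²/(0.15−0.21)² = 32.6.
At s = 32.6: P(θ<0.15) ≈ 0.205. Adjusting to match 0.2 gives s ≈ 33.85.
So α = 0.21·33.85 ≈ 7.11, β = 0.79·33.85 ≈ 26.74.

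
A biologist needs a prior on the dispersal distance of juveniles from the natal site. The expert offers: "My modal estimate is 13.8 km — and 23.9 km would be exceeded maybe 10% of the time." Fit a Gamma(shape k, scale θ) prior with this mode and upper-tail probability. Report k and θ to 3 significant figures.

k ≈ 7.29, θ ≈ 2.19

Gamma(k,θ) with k>1 has mode (k−1)θ, so θ = 13.8/(k−1).
Need P(X < 23.9) = 0.9 with θ tied to k this way. Start at k = 2, θ = 13.8: P(X<23.9) ≈ 0.517.
Too low — raise k to concentrate. Iterating converges to k ≈ 7.29.
Then θ = 13.8/(7.29−1) ≈ 2.19.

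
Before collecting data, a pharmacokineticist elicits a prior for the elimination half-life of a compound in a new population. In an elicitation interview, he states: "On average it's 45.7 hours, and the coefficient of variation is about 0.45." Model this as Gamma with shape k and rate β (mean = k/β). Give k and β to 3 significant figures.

For Gamma(k, rate β): mean = k/β, variance = k/β², so CV = 1/√k.
CV = 0.45, hence k = 1/CV² = 4.94.
Then β = k/mean = 4.94/45.7 = 0.108.

k ≈ 4.94, β ≈ 0.108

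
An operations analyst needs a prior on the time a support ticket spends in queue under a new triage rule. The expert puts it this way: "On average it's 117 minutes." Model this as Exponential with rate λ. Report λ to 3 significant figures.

Exponential mean = 1/λ, so λ = 1/117.0 = 0.00855.

λ ≈ 0.00855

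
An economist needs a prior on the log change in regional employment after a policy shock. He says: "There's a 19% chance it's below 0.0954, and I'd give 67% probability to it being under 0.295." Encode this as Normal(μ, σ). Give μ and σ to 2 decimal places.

μ = 0.23, σ = 0.15

For Normal(μ,σ), the p-quantile is μ + z_p·σ. Here z_{0.19} = -0.8779, z_{0.67} = 0.4399.
So 0.0954 = μ − 0.8779σ and 0.295 = μ + 0.4399σ.
Subtracting: σ = (0.295 − 0.0954)/(0.4399 − (-0.8779)) = 0.15.
Then μ = 0.0954 − (-0.8779)·0.15 = 0.23.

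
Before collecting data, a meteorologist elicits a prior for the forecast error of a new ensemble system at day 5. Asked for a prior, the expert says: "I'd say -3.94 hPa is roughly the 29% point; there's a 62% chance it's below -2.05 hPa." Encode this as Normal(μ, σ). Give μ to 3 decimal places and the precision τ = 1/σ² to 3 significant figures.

μ = -2.722, τ = 0.207

The p-quantile of Normal(μ,σ) is μ + z_p·σ, with z_{0.29} = -0.5534 and z_{0.62} = 0.3055.
Eliminate σ: μ = (z₂·x₁ − z₁·x₂)/(z₂ − z₁) = (0.3055·-3.94 − (-0.5534)·-2.05)/0.8589 = -2.722.
Then σ = (x₂ − x₁)/(z₂ − z₁) = (-2.05 − -3.94)/0.8589 = 2.201.
Precision τ = 1/σ² = 1/2.201² = 0.207.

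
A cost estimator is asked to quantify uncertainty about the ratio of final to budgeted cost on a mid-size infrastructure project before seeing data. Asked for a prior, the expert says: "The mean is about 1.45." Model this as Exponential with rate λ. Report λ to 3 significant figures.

Exponential mean = 1/λ, so λ = 1/1.45 = 0.69.

λ ≈ 0.69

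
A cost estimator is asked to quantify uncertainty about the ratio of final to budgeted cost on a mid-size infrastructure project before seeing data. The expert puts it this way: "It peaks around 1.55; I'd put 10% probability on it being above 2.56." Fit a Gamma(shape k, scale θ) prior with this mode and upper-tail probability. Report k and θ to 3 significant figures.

k ≈ 8.49, θ ≈ 0.207

Gamma(k,θ) with k>1 has mode (k−1)θ, so θ = 1.55/(k−1).
Need P(X < 2.56) = 0.9 with θ tied to k this way. Start at k = 2, θ = 1.55: P(X<2.56) ≈ 0.492.
Too low — raise k to concentrate. Iterating converges to k ≈ 8.49.
Then θ = 1.55/(8.49−1) ≈ 0.207.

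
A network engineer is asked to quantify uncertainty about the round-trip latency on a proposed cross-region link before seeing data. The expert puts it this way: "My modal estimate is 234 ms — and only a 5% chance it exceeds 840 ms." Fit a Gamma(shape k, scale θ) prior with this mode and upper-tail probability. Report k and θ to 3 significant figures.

k ≈ 2.57, θ ≈ 149

Gamma(k,θ) with k>1 has mode (k−1)θ, so θ = 234/(k−1).
Need P(X < 840) = 0.95 with θ tied to k this way. Start at k = 2, θ = 234: P(X<840) ≈ 0.873.
Too low — raise k to concentrate. Iterating converges to k ≈ 2.57.
Then θ = 234/(2.57−1) ≈ 149.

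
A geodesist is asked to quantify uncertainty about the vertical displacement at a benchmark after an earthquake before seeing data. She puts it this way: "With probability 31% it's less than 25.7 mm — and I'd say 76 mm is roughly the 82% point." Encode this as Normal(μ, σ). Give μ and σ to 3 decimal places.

The p-quantile of Normal(μ,σ) is μ + z_p·σ, with z_{0.31} = -0.4959 and z_{0.82} = 0.9154.
Eliminate σ: μ = (z₂·x₁ − z₁·x₂)/(z₂ − z₁) = (0.9154·25.7 − (-0.4959)·76)/1.411 = 43.374.
Then σ = (x₂ − x₁)/(z₂ − z₁) = (76 − 25.7)/1.411 = 35.643.

μ = 43.374, σ = 35.643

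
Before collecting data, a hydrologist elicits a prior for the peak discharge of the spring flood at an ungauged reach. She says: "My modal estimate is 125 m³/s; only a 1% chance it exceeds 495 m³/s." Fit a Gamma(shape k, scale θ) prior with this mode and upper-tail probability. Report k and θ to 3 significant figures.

k ≈ 3.21, θ ≈ 56.5

Gamma(k,θ) with k>1 has mode (k−1)θ, so θ = 125/(k−1).
Need P(X < 495) = 0.99 with θ tied to k this way. Start at k = 2, θ = 125: P(X<495) ≈ 0.905.
Too low — raise k to concentrate. Iterating converges to k ≈ 3.21.
Then θ = 125/(3.21−1) ≈ 56.5.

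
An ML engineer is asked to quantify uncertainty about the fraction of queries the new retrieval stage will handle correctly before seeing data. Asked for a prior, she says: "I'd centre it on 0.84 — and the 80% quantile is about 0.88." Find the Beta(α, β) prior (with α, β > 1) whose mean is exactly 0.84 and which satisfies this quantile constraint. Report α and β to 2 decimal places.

α ≈ 51.77, β ≈ 9.86

With mean 0.84 fixed, write α = 0.84s, β = 0.16s where s = α+β.
Need P(θ < 0.88) = 0.8 under Beta(0.84s, 0.16s). Normal approximation: (q−m)/√(m(1−m)/s) ≈ z_{0.8} = 0.842, so s ≈ 0.84·0.16·(0.842)²/(0.88−0.84)² = 59.5.
At s = 59.5: P(θ<0.88) ≈ 0.795. Adjusting to match 0.8 gives s ≈ 61.63.
So α = 0.84·61.63 ≈ 51.77, β = 0.16·61.63 ≈ 9.86.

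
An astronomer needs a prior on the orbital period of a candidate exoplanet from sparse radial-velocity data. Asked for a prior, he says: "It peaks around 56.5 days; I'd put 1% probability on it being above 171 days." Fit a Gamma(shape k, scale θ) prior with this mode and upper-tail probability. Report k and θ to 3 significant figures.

Gamma(k,θ) with k>1 has mode (k−1)θ, so θ = 56.5/(k−1).
Need P(X < 171) = 0.99 with θ tied to k this way. Start at k = 2, θ = 56.5: P(X<171) ≈ 0.805.
Too low — raise k to concentrate. Iterating converges to k ≈ 4.66.
Then θ = 56.5/(4.66−1) ≈ 15.4.

k ≈ 4.66, θ ≈ 15.4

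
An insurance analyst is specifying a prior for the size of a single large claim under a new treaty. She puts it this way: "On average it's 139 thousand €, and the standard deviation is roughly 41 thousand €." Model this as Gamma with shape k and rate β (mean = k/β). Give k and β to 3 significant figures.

k ≈ 11.5, β ≈ 0.0827

For Gamma(k, rate β): mean = k/β, variance = k/β², so CV = 1/√k.
CV = SD/mean = 41/139 = 0.295, hence k = 1/CV² = 11.5.
Then β = k/mean = 11.5/139 = 0.0827.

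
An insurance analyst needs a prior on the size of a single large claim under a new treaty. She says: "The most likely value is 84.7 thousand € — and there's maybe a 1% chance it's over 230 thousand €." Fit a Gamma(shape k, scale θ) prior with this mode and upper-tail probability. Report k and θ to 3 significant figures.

Gamma(k,θ) with k>1 has mode (k−1)θ, so θ = 84.7/(k−1).
Need P(X < 230) = 0.99 with θ tied to k this way. Start at k = 2, θ = 84.7: P(X<230) ≈ 0.754.
Too low — raise k to concentrate. Iterating converges to k ≈ 5.62.
Then θ = 84.7/(5.62−1) ≈ 18.3.

k ≈ 5.62, θ ≈ 18.3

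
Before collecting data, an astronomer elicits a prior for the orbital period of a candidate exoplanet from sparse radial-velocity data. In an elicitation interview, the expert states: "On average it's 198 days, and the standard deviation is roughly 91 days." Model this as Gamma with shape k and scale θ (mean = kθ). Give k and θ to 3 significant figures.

k ≈ 4.73, θ ≈ 41.8

For Gamma(k, scale θ): mean = kθ, variance = kθ², so CV = 1/√k.
CV = SD/mean = 91/198 = 0.4596, hence k = 1/CV² = 4.73.
Then θ = mean/k = 198/4.73 = 41.8.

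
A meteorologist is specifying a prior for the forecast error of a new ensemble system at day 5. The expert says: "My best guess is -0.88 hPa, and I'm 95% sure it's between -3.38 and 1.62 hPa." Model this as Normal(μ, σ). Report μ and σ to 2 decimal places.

μ = -0.88, σ = 1.28

A symmetric 95% interval runs μ ± z·σ with z = 1.96.
Half-width = 2.5, so σ = 2.5/1.96 = 1.28.
μ is the stated best guess, -0.88.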